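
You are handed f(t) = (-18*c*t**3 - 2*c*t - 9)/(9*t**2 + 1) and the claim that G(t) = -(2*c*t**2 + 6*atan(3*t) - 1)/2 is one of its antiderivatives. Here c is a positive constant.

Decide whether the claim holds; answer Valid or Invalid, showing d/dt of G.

d/dt[G] = (-18*c*t**3 - 2*c*t - 9)/(9*t**2 + 1)
This equals f(t) exactly, so the claim holds.

Valid. The derivative of G reproduces f.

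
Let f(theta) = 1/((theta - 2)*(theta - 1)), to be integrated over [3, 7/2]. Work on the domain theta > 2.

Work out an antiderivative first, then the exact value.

Antiderivative: F(theta) = log(theta - 2) - log(theta - 1); value = -log(5/2) + log(3/2) + log(2)

The denominator factors as (theta - 2)*(theta - 1); partial fractions split f into directly integrable pieces: -1/(theta - 1) + 1/(theta - 2).
F(theta) = log(theta - 2) - log(theta - 1) is an antiderivative of f.
Check: d/dtheta[log(theta - 2) - log(theta - 1)] = 1/(theta**2 - 3*theta + 2), which equals f(theta).
F(7/2) = -log(5/2) + log(3/2); F(3) = -log(2).
Integral = F(7/2) - F(3) = -log(5/2) + log(3/2) + log(2).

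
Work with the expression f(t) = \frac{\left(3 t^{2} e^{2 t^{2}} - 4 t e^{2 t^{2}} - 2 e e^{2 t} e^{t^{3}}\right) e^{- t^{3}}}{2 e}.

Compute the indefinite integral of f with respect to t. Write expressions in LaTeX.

Check any antiderivative F(t) by computing F'(t) and comparing it with f(t).
Check: d/dt[- \frac{e^{2 t}}{2} - \frac{e^{- t^{3} + 2 t^{2} - 1}}{2}] = \frac{\left(3 t^{2} - 4 t - 2 e e^{2 t} e^{- 2 t^{2}} e^{t^{3}}\right) e^{2 t^{2}} e^{- t^{3}}}{2 e}, which equals f(t).

F(t) = - \frac{e^{2 t}}{2} - \frac{e^{- t^{3} + 2 t^{2} - 1}}{2} + C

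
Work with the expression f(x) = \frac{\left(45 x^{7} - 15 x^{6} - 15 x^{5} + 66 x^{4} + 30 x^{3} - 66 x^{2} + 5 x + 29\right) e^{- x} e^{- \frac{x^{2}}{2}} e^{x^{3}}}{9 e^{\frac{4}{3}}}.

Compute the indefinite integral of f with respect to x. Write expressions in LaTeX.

Recognize the product-rule pattern: f = u'v + uv' with u = \frac{5 x^{5}}{3} - \frac{x^{2}}{3} + x - \frac{20}{9}, v = e^{x^{3} - \frac{x^{2}}{2} - x - \frac{4}{3}}, so integration by parts undoes it.
Check: d/dx[- \frac{\left(- 15 x^{5} + 3 x^{2} - 9 x + 20\right) e^{x^{3} - \frac{x^{2}}{2} - x - \frac{4}{3}}}{9}] = \frac{\left(45 x^{7} - 15 x^{6} - 15 x^{5} + 66 x^{4} + 30 x^{3} - 66 x^{2} + 5 x + 29\right) e^{- x} e^{- \frac{x^{2}}{2}} e^{x^{3}}}{9 e^{\frac{4}{3}}} = f(x).

F(x) = - \frac{\left(- 15 x^{5} + 3 x^{2} - 9 x + 20\right) e^{x^{3} - \frac{x^{2}}{2} - x - \frac{4}{3}}}{9} + C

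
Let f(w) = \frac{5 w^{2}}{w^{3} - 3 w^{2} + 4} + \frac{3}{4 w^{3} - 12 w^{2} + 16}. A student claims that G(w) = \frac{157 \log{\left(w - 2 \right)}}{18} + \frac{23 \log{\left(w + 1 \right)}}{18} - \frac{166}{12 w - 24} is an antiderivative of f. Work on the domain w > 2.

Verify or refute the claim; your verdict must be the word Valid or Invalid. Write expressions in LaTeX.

Invalid: d/dw[G] - f = \frac{20 w^{2} + 3}{4 w^{3} - 12 w^{2} + 16}, which is not 0.

d/dw[G] = \frac{20 w^{2} + 3}{2 w^{3} - 6 w^{2} + 8}
d/dw[G] - f(w) = \frac{20 w^{2} + 3}{4 w^{3} - 12 w^{2} + 16} != 0.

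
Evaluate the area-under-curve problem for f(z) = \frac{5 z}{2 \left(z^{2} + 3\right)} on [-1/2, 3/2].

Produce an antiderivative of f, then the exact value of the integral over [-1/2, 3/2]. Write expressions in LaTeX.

The substitution u = z^{2} + 3 works: f is exactly (dF/du)*(du/dz) for that inner function.
F(z) = \frac{5 \log{\left(z^{2} + 3 \right)}}{4} is an antiderivative of f.
Check: d/dz[\frac{5 \log{\left(z^{2} + 3 \right)}}{4}] = \frac{5 z}{2 z^{2} + 6}, which equals f(z).
F(3/2) = \frac{5 \log{\left(\frac{21}{4} \right)}}{4}; F(-1/2) = \frac{5 \log{\left(\frac{13}{4} \right)}}{4}.
Integral = F(3/2) - F(-1/2) = - \frac{5 \log{\left(\frac{13}{4} \right)}}{4} + \frac{5 \log{\left(\frac{21}{4} \right)}}{4}.

Antiderivative: F(z) = \frac{5 \log{\left(z^{2} + 3 \right)}}{4}; value = - \frac{5 \log{\left(\frac{13}{4} \right)}}{4} + \frac{5 \log{\left(\frac{21}{4} \right)}}{4}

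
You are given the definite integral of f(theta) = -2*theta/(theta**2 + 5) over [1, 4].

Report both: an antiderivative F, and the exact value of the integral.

f matches the chain-rule pattern g'(h)*h' with inner function h(theta) = theta**2 + 5; substituting u = h(theta) collapses the integral.
F(theta) = -log(theta**2 + 5) is an antiderivative of f.
Check: d/dtheta[-log(theta**2 + 5)] = -2*theta/(theta**2 + 5) = f(theta).
F(4) = -log(21); F(1) = -log(6).
Integral = F(4) - F(1) = -log(21) + log(6).

Antiderivative: F(theta) = -log(theta**2 + 5); value = -log(21) + log(6)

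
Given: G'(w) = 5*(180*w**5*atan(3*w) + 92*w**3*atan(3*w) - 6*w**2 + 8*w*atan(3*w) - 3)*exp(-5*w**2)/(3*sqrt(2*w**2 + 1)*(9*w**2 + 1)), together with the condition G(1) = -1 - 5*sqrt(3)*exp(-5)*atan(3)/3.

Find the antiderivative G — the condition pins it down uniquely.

Differentiate the proposed G(w) back; it has to land on the given G'(w).
A general antiderivative is -5*sqrt(2*w**2 + 1)*exp(-5*w**2)*atan(3*w)/3 + C.
The condition gives C = -1 - 5*sqrt(3)*exp(-5)*atan(3)/3 - (-5*sqrt(3)*exp(-5)*atan(3)/3) = -1.
So G(w) = -(5*sqrt(2*w**2 + 1)*atan(3*w) + 3*exp(5*w**2))*exp(-5*w**2)/3.
Check: d/dw[-(5*sqrt(2*w**2 + 1)*atan(3*w) + 3*exp(5*w**2))*exp(-5*w**2)/3] = (900*w**5*atan(3*w) + 460*w**3*atan(3*w) - 30*w**2 + 40*w*atan(3*w) - 15)/(27*w**2*sqrt(2*w**2 + 1)*exp(5*w**2) + 3*sqrt(2*w**2 + 1)*exp(5*w**2)), which equals G'(w).

G(w) = -(5*sqrt(2*w**2 + 1)*atan(3*w) + 3*exp(5*w**2))*exp(-5*w**2)/3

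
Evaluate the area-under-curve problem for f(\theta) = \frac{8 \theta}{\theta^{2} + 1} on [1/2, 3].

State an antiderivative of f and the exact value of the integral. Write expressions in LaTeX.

Antiderivative: F(\theta) = 4 \log{\left(2 \theta^{2} + 2 \right)}; value = - 4 \log{\left(\frac{5}{2} \right)} + 4 \log{\left(20 \right)}

f matches the chain-rule pattern g'(h)*h' with inner function h(\theta) = 2 \theta^{2} + 2; substituting u = h(\theta) collapses the integral.
F(\theta) = 4 \log{\left(2 \theta^{2} + 2 \right)} is an antiderivative of f.
Check: d/d\theta[4 \log{\left(2 \theta^{2} + 2 \right)}] = \frac{8 \theta}{\theta^{2} + 1} = f(\theta).
F(3) = 4 \log{\left(20 \right)}; F(1/2) = 4 \log{\left(\frac{5}{2} \right)}.
Integral = F(3) - F(1/2) = - 4 \log{\left(\frac{5}{2} \right)} + 4 \log{\left(20 \right)}.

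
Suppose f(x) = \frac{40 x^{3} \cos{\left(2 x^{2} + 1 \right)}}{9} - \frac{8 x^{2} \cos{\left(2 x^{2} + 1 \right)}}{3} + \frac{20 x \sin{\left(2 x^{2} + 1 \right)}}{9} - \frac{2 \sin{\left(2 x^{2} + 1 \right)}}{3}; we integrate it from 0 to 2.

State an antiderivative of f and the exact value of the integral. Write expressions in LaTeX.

Antiderivative: F(x) = \frac{10 x^{2} \sin{\left(2 x^{2} + 1 \right)}}{9} - \frac{2 x \sin{\left(2 x^{2} + 1 \right)}}{3}; value = \frac{28 \sin{\left(9 \right)}}{9}

f has the shape u'v + uv' for u = \frac{10 x^{2}}{9} - \frac{2 x}{3} and v = \sin{\left(2 x^{2} + 1 \right)} — it is the derivative of the product u*v.
F(x) = \frac{10 x^{2} \sin{\left(2 x^{2} + 1 \right)}}{9} - \frac{2 x \sin{\left(2 x^{2} + 1 \right)}}{3} is an antiderivative of f.
Check: d/dx[\frac{10 x^{2} \sin{\left(2 x^{2} + 1 \right)}}{9} - \frac{2 x \sin{\left(2 x^{2} + 1 \right)}}{3}] = \frac{40 x^{3} \cos{\left(2 x^{2} + 1 \right)}}{9} - \frac{8 x^{2} \cos{\left(2 x^{2} + 1 \right)}}{3} + \frac{20 x \sin{\left(2 x^{2} + 1 \right)}}{9} - \frac{2 \sin{\left(2 x^{2} + 1 \right)}}{3} = f(x).
F(2) = \frac{28 \sin{\left(9 \right)}}{9}; F(0) = 0.
Integral = F(2) - F(0) = \frac{28 \sin{\left(9 \right)}}{9}.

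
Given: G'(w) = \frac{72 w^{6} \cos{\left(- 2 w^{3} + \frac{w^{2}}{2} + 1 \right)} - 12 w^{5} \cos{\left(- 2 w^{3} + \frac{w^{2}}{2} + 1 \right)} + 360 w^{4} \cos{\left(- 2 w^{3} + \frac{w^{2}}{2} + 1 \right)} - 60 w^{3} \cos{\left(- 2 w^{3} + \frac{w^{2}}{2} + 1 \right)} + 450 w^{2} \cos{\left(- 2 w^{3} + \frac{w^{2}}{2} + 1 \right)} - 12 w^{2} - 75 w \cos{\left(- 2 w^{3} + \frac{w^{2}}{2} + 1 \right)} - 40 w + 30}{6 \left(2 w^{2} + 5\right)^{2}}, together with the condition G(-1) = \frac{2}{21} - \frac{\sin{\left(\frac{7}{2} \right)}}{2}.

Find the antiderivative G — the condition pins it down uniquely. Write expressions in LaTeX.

G(w) = \frac{6 w - 3 \left(2 w^{2} + 5\right) \sin{\left(- 2 w^{3} + \frac{w^{2}}{2} + 1 \right)} + 10}{6 \left(2 w^{2} + 5\right)}

The proposed G(w) is checked by its d/dw: the result must match the given G'(w).
A general antiderivative is \frac{w + \frac{5}{3}}{2 w^{2} + 5} - \frac{\sin{\left(- 2 w^{3} + \frac{w^{2}}{2} + 1 \right)}}{2} + C.
The condition gives C = \frac{2}{21} - \frac{\sin{\left(\frac{7}{2} \right)}}{2} - (\frac{2}{21} - \frac{\sin{\left(\frac{7}{2} \right)}}{2}) = 0.
So G(w) = \frac{6 w - 3 \left(2 w^{2} + 5\right) \sin{\left(- 2 w^{3} + \frac{w^{2}}{2} + 1 \right)} + 10}{6 \left(2 w^{2} + 5\right)}.
Check: d/dw[\frac{6 w - 3 \left(2 w^{2} + 5\right) \sin{\left(- 2 w^{3} + \frac{w^{2}}{2} + 1 \right)} + 10}{6 \left(2 w^{2} + 5\right)}] = \frac{72 w^{6} \cos{\left(- 2 w^{3} + \frac{w^{2}}{2} + 1 \right)} - 12 w^{5} \cos{\left(- 2 w^{3} + \frac{w^{2}}{2} + 1 \right)} + 360 w^{4} \cos{\left(- 2 w^{3} + \frac{w^{2}}{2} + 1 \right)} - 60 w^{3} \cos{\left(- 2 w^{3} + \frac{w^{2}}{2} + 1 \right)} + 450 w^{2} \cos{\left(- 2 w^{3} + \frac{w^{2}}{2} + 1 \right)} - 12 w^{2} - 75 w \cos{\left(- 2 w^{3} + \frac{w^{2}}{2} + 1 \right)} - 40 w + 30}{24 w^{4} + 120 w^{2} + 150}, which equals G'(w).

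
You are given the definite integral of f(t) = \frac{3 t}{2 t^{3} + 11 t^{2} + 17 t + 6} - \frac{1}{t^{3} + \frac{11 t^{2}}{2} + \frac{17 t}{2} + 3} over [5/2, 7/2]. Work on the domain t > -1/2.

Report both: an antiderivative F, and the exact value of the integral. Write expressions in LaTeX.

The denominator factors as \left(t + 2\right) \left(t + 3\right) \left(2 t + 1\right); partial fractions split f into directly integrable pieces: - \frac{14}{15 \left(2 t + 1\right)} - \frac{11}{5 \left(t + 3\right)} + \frac{8}{3 \left(t + 2\right)}.
F(t) = - \frac{7 \log{\left(t + \frac{1}{2} \right)} - 40 \log{\left(t + 2 \right)} + 33 \log{\left(t + 3 \right)}}{15} is an antiderivative of f.
Check: d/dt[- \frac{7 \log{\left(t + \frac{1}{2} \right)} - 40 \log{\left(t + 2 \right)} + 33 \log{\left(t + 3 \right)}}{15}] = \frac{3 t - 2}{2 t^{3} + 11 t^{2} + 17 t + 6}, which equals f(t).
F(7/2) = - \frac{11 \log{\left(\frac{13}{2} \right)}}{5} - \frac{7 \log{\left(4 \right)}}{15} + \frac{8 \log{\left(\frac{11}{2} \right)}}{3}; F(5/2) = - \frac{11 \log{\left(\frac{11}{2} \right)}}{5} - \frac{7 \log{\left(3 \right)}}{15} + \frac{8 \log{\left(\frac{9}{2} \right)}}{3}.
Integral = F(7/2) - F(5/2) = - \frac{11 \log{\left(\frac{13}{2} \right)}}{5} - \frac{8 \log{\left(\frac{9}{2} \right)}}{3} - \frac{7 \log{\left(4 \right)}}{15} + \frac{7 \log{\left(3 \right)}}{15} + \frac{73 \log{\left(\frac{11}{2} \right)}}{15}.

Antiderivative: F(t) = - \frac{7 \log{\left(t + \frac{1}{2} \right)} - 40 \log{\left(t + 2 \right)} + 33 \log{\left(t + 3 \right)}}{15}; value = - \frac{11 \log{\left(\frac{13}{2} \right)}}{5} - \frac{8 \log{\left(\frac{9}{2} \right)}}{3} - \frac{7 \log{\left(4 \right)}}{15} + \frac{7 \log{\left(3 \right)}}{15} + \frac{73 \log{\left(\frac{11}{2} \right)}}{15}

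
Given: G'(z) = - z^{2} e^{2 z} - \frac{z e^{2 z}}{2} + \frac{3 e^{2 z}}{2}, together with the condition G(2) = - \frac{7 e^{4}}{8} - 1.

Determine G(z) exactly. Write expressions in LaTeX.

G(z) = \frac{\left(- 4 z^{2} + 2 z + 5\right) e^{2 z} - 8}{8}

G'(z) has the shape u'v + uv' for u = - \frac{z^{2}}{2} + \frac{z}{4} + \frac{5}{8} and v = e^{2 z} — it is the derivative of the product u*v.
A general antiderivative is \frac{\left(- 4 z^{2} + 2 z + 5\right) e^{2 z}}{8} + C.
The condition gives C = - \frac{7 e^{4}}{8} - 1 - (- \frac{7 e^{4}}{8}) = -1.
So G(z) = \frac{\left(- 4 z^{2} + 2 z + 5\right) e^{2 z} - 8}{8}.
Check: d/dz[\frac{\left(- 4 z^{2} + 2 z + 5\right) e^{2 z} - 8}{8}] = - z^{2} e^{2 z} - \frac{z e^{2 z}}{2} + \frac{3 e^{2 z}}{2} = G'(z).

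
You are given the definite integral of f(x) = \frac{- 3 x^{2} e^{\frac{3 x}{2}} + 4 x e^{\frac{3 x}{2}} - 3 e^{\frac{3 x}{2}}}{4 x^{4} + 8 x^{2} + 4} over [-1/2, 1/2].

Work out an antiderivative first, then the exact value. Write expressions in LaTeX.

Antiderivative: F(x) = - \frac{e^{\frac{3 x}{2}}}{2 x^{2} + 2}; value = - \frac{2 e^{\frac{3}{4}}}{5} + \frac{2}{5 e^{\frac{3}{4}}}

Recognize the product-rule pattern: f = u'v + uv' with u = - \frac{1}{2 x^{2} + 2}, v = e^{\frac{3 x}{2}}, so integration by parts undoes it.
F(x) = - \frac{e^{\frac{3 x}{2}}}{2 x^{2} + 2} is an antiderivative of f.
Check: d/dx[- \frac{e^{\frac{3 x}{2}}}{2 x^{2} + 2}] = \frac{- 3 x^{2} e^{\frac{3 x}{2}} + 4 x e^{\frac{3 x}{2}} - 3 e^{\frac{3 x}{2}}}{4 x^{4} + 8 x^{2} + 4} = f(x).
F(1/2) = - \frac{2 e^{\frac{3}{4}}}{5}; F(-1/2) = - \frac{2}{5 e^{\frac{3}{4}}}.
Integral = F(1/2) - F(-1/2) = - \frac{2 e^{\frac{3}{4}}}{5} + \frac{2}{5 e^{\frac{3}{4}}}.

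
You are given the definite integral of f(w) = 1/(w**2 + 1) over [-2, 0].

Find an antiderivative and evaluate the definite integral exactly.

Antiderivative: F(w) = atan(w); value = atan(2)

Whatever form F(w) takes, F'(w) = f(w) is non-negotiable.
F(w) = atan(w) is an antiderivative of f.
Check: d/dw[atan(w)] = 1/(w**2 + 1) = f(w).
F(0) = 0; F(-2) = -atan(2).
Integral = F(0) - F(-2) = atan(2).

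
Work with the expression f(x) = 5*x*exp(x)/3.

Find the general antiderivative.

f has the shape u'v + uv' for u = 5*x/3 - 5/3 and v = exp(x) — it is the derivative of the product u*v.
Check: d/dx[5*(x - 1)*exp(x)/3] = 5*x*exp(x)/3 = f(x).

F(x) = 5*(x - 1)*exp(x)/3 + C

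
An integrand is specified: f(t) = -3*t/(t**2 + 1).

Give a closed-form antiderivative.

An antiderivative is F(t) = -3*log(t**2 + 1)/2.

f matches the chain-rule pattern g'(h)*h' with inner function h(t) = t**2 + 1; substituting u = h(t) collapses the integral.
Check: d/dt[-3*log(t**2 + 1)/2] = -3*t/(t**2 + 1) = f(t).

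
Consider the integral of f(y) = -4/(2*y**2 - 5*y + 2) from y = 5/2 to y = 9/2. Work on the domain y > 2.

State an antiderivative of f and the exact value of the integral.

The denominator factors as (y - 2)*(2*y - 1); partial fractions split f into directly integrable pieces: 8/(3*(2*y - 1)) - 4/(3*(y - 2)).
F(y) = 4*(-log(y - 2) + log(y - 1/2))/3 is an antiderivative of f.
Check: d/dy[4*(-log(y - 2) + log(y - 1/2))/3] = -4/(2*y**2 - 5*y + 2) = f(y).
F(9/2) = -4*log(5/2)/3 + 4*log(4)/3; F(5/2) = 8*log(2)/3.
Integral = F(9/2) - F(5/2) = -8*log(2)/3 - 4*log(5/2)/3 + 4*log(4)/3.

Antiderivative: F(y) = 4*(-log(y - 2) + log(y - 1/2))/3; value = -8*log(2)/3 - 4*log(5/2)/3 + 4*log(4)/3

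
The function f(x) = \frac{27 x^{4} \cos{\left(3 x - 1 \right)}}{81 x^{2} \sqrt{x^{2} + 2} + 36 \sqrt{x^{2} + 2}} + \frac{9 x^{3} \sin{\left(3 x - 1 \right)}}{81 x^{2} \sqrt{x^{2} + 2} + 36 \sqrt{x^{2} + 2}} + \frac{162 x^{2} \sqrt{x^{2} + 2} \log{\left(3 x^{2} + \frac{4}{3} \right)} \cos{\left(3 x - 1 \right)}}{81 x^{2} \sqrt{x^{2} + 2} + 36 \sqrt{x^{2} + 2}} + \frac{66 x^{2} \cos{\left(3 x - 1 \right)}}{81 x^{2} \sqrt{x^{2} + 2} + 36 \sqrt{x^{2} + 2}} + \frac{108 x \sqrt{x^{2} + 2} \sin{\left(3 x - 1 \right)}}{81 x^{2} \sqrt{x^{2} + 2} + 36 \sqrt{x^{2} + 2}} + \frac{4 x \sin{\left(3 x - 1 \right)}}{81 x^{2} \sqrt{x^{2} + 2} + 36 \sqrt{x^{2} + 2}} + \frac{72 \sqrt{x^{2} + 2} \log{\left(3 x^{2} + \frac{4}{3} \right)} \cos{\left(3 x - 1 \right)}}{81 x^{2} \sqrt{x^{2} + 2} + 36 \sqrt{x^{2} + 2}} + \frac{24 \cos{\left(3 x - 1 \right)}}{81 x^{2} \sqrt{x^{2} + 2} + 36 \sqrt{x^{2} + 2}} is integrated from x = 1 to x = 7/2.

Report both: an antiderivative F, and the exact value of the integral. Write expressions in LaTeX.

Antiderivative: F(x) = - \frac{\left(- \sqrt{x^{2} + 2} - 6 \log{\left(3 x^{2} + \frac{4}{3} \right)}\right) \sin{\left(3 x - 1 \right)}}{9}; value = - \frac{2 \log{\left(\frac{13}{3} \right)} \sin{\left(2 \right)}}{3} + \frac{2 \log{\left(\frac{457}{12} \right)} \sin{\left(\frac{19}{2} \right)}}{3} - \frac{\sqrt{3} \sin{\left(2 \right)}}{9} + \frac{\sqrt{57} \sin{\left(\frac{19}{2} \right)}}{18}

Recognize the product-rule pattern: f = u'v + uv' with u = \frac{\sqrt{x^{2} + 2}}{9} + \frac{2 \log{\left(3 x^{2} + \frac{4}{3} \right)}}{3}, v = \sin{\left(3 x - 1 \right)}, so integration by parts undoes it.
F(x) = - \frac{\left(- \sqrt{x^{2} + 2} - 6 \log{\left(3 x^{2} + \frac{4}{3} \right)}\right) \sin{\left(3 x - 1 \right)}}{9} is an antiderivative of f.
Check: d/dx[- \frac{\left(- \sqrt{x^{2} + 2} - 6 \log{\left(3 x^{2} + \frac{4}{3} \right)}\right) \sin{\left(3 x - 1 \right)}}{9}] = \frac{27 x^{4} \cos{\left(3 x - 1 \right)} + 9 x^{3} \sin{\left(3 x - 1 \right)} + 162 x^{2} \sqrt{x^{2} + 2} \log{\left(3 x^{2} + \frac{4}{3} \right)} \cos{\left(3 x - 1 \right)} + 66 x^{2} \cos{\left(3 x - 1 \right)} + 108 x \sqrt{x^{2} + 2} \sin{\left(3 x - 1 \right)} + 4 x \sin{\left(3 x - 1 \right)} + 72 \sqrt{x^{2} + 2} \log{\left(3 x^{2} + \frac{4}{3} \right)} \cos{\left(3 x - 1 \right)} + 24 \cos{\left(3 x - 1 \right)}}{81 x^{2} \sqrt{x^{2} + 2} + 36 \sqrt{x^{2} + 2}}, which equals f(x).
F(7/2) = \frac{2 \log{\left(\frac{457}{12} \right)} \sin{\left(\frac{19}{2} \right)}}{3} + \frac{\sqrt{57} \sin{\left(\frac{19}{2} \right)}}{18}; F(1) = \frac{\sqrt{3} \sin{\left(2 \right)}}{9} + \frac{2 \log{\left(\frac{13}{3} \right)} \sin{\left(2 \right)}}{3}.
Integral = F(7/2) - F(1) = - \frac{2 \log{\left(\frac{13}{3} \right)} \sin{\left(2 \right)}}{3} + \frac{2 \log{\left(\frac{457}{12} \right)} \sin{\left(\frac{19}{2} \right)}}{3} - \frac{\sqrt{3} \sin{\left(2 \right)}}{9} + \frac{\sqrt{57} \sin{\left(\frac{19}{2} \right)}}{18}.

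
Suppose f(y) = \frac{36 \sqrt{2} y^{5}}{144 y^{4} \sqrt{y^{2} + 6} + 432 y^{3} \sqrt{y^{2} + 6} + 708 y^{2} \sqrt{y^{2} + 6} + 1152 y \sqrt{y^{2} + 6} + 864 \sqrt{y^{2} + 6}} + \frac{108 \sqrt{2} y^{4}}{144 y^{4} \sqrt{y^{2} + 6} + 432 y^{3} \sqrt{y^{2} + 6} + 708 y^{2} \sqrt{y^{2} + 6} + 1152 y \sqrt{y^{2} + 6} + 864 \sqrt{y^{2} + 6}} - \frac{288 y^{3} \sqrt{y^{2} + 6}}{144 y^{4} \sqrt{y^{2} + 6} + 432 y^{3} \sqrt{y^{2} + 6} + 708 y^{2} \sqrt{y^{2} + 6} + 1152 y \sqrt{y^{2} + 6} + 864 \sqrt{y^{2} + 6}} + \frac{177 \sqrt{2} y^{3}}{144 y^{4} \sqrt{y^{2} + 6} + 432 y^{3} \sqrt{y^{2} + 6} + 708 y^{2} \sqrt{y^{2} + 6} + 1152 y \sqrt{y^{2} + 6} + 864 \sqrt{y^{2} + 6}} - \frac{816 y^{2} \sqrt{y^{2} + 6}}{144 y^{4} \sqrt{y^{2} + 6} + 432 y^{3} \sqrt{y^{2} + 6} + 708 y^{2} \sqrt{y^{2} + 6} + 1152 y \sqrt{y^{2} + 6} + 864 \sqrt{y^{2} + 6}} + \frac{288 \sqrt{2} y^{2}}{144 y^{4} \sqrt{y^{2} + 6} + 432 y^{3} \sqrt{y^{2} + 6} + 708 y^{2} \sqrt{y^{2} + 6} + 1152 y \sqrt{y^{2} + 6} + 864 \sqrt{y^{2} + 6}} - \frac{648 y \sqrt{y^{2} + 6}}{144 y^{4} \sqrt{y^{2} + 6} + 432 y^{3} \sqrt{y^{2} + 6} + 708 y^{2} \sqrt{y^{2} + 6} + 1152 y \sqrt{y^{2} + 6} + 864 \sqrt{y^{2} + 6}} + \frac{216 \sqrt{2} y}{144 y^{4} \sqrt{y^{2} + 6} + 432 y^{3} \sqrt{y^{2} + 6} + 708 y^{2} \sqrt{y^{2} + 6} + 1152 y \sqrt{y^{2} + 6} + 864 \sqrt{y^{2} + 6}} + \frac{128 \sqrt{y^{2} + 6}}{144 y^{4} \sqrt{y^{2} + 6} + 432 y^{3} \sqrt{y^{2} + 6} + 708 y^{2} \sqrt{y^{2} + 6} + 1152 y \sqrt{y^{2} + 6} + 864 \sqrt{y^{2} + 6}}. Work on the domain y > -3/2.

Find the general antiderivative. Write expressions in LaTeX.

The integrand splits into summands that can be handled one at a time.
Check: d/dy[\frac{\sqrt{\frac{y^{2}}{2} + 3}}{2} - \log{\left(\frac{3 y^{2}}{2} + 4 \right)} - \frac{2}{3 \left(2 y + 3\right)}] = \frac{36 \sqrt{2} y^{5} + 108 \sqrt{2} y^{4} - 288 y^{3} \sqrt{y^{2} + 6} + 177 \sqrt{2} y^{3} - 816 y^{2} \sqrt{y^{2} + 6} + 288 \sqrt{2} y^{2} - 648 y \sqrt{y^{2} + 6} + 216 \sqrt{2} y + 128 \sqrt{y^{2} + 6}}{144 y^{4} \sqrt{y^{2} + 6} + 432 y^{3} \sqrt{y^{2} + 6} + 708 y^{2} \sqrt{y^{2} + 6} + 1152 y \sqrt{y^{2} + 6} + 864 \sqrt{y^{2} + 6}}, which equals f(y).

F(y) = \frac{\sqrt{\frac{y^{2}}{2} + 3}}{2} - \log{\left(\frac{3 y^{2}}{2} + 4 \right)} - \frac{2}{3 \left(2 y + 3\right)} + C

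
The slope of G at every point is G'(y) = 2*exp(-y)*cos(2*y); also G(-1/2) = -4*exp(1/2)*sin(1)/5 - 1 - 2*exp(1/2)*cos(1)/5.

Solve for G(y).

A first test for any G(y): its y-derivative must equal the given G'(y).
A general antiderivative is 4*exp(-y)*sin(2*y)/5 - 2*exp(-y)*cos(2*y)/5 + C.
The condition gives C = -4*exp(1/2)*sin(1)/5 - 1 - 2*exp(1/2)*cos(1)/5 - (-4*exp(1/2)*sin(1)/5 - 2*exp(1/2)*cos(1)/5) = -1.
So G(y) = (-5*exp(y) + 4*sin(2*y) - 2*cos(2*y))*exp(-y)/5.
Check: d/dy[(-5*exp(y) + 4*sin(2*y) - 2*cos(2*y))*exp(-y)/5] = 2*exp(-y)*cos(2*y) = G'(y).

G(y) = (-5*exp(y) + 4*sin(2*y) - 2*cos(2*y))*exp(-y)/5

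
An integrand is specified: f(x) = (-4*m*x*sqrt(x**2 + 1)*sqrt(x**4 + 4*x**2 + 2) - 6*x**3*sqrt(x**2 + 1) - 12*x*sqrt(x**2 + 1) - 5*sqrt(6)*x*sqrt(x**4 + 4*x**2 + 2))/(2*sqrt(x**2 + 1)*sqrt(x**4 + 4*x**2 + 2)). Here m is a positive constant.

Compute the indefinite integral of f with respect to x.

F(x) = -m*x**2 - 5*sqrt(6)*sqrt(x**2 + 1)/2 - 3*sqrt(x**4 + 4*x**2 + 2)/2 + C

Any candidate F(x) must reproduce f(x) exactly when differentiated.
Check: d/dx[-m*x**2 - 5*sqrt(6)*sqrt(x**2 + 1)/2 - 3*sqrt(x**4 + 4*x**2 + 2)/2] = (-4*m*x*sqrt(x**2 + 1)*sqrt(x**4 + 4*x**2 + 2) - 6*x**3*sqrt(x**2 + 1) - 12*x*sqrt(x**2 + 1) - 5*sqrt(6)*x*sqrt(x**4 + 4*x**2 + 2))/(2*sqrt(x**2 + 1)*sqrt(x**4 + 4*x**2 + 2)) = f(x).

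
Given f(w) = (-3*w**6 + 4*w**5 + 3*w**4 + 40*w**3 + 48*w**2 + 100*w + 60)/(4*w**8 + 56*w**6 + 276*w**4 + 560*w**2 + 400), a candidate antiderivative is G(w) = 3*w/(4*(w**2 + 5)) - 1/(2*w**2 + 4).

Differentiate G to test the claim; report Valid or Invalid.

Valid - differentiating G returns exactly f.

d/dw[G] = (-3*w**6 + 4*w**5 + 3*w**4 + 40*w**3 + 48*w**2 + 100*w + 60)/(4*w**8 + 56*w**6 + 276*w**4 + 560*w**2 + 400)
This equals f(w) exactly, so the claim holds.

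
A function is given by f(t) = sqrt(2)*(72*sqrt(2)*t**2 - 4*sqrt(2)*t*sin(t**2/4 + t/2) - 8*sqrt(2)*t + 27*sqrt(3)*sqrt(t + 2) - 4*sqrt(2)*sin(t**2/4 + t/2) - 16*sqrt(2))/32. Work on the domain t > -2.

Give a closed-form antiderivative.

A candidate is checked by its d/dt: the result must match f(t).
Check: d/dt[(24*t**3 - 4*t**2 - 16*t + 9*sqrt(6)*(t + 2)**(3/2) + 8*cos(t**2/4 + t/2))/16] = 9*t**2/2 - t*sin(t**2/4 + t/2)/4 - t/2 + 27*sqrt(6)*sqrt(t + 2)/32 - sin(t**2/4 + t/2)/4 - 1, which equals f(t).

An antiderivative is F(t) = (24*t**3 - 4*t**2 - 16*t + 9*sqrt(6)*(t + 2)**(3/2) + 8*cos(t**2/4 + t/2))/16.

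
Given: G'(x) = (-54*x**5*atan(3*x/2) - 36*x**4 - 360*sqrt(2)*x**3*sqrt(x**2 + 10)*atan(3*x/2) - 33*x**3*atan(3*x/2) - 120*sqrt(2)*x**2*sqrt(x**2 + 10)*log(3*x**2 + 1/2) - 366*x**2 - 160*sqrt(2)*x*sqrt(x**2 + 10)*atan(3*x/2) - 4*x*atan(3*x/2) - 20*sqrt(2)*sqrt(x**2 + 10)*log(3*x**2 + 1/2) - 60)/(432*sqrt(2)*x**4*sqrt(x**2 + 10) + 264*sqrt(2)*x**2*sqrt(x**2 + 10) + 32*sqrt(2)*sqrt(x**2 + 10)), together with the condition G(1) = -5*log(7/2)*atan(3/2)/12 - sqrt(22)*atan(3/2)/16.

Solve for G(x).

G(x) = -sqrt(x**2/2 + 5)*atan(3*x/2)/8 - 5*log(3*x**2 + 1/2)*atan(3*x/2)/12

Recognize the product-rule pattern: G'(x) = u'v + uv' with u = -sqrt(x**2/2 + 5)/8 - 5*log(3*x**2 + 1/2)/12, v = atan(3*x/2), so integration by parts undoes it.
A general antiderivative is -(sqrt(x**2/2 + 5)/2 + 5*log(3*x**2 + 1/2)/3)*atan(3*x/2)/4 + C.
The condition gives C = -5*log(7/2)*atan(3/2)/12 - sqrt(22)*atan(3/2)/16 - (-5*log(7/2)*atan(3/2)/12 - sqrt(22)*atan(3/2)/16) = 0.
So G(x) = -sqrt(x**2/2 + 5)*atan(3*x/2)/8 - 5*log(3*x**2 + 1/2)*atan(3*x/2)/12.
Check: d/dx[-sqrt(x**2/2 + 5)*atan(3*x/2)/8 - 5*log(3*x**2 + 1/2)*atan(3*x/2)/12] = (-54*x**5*atan(3*x/2) - 36*x**4 - 360*sqrt(2)*x**3*sqrt(x**2 + 10)*atan(3*x/2) - 33*x**3*atan(3*x/2) - 120*sqrt(2)*x**2*sqrt(x**2 + 10)*log(3*x**2 + 1/2) - 366*x**2 - 160*sqrt(2)*x*sqrt(x**2 + 10)*atan(3*x/2) - 4*x*atan(3*x/2) - 20*sqrt(2)*sqrt(x**2 + 10)*log(3*x**2 + 1/2) - 60)/(432*sqrt(2)*x**4*sqrt(x**2 + 10) + 264*sqrt(2)*x**2*sqrt(x**2 + 10) + 32*sqrt(2)*sqrt(x**2 + 10)) = G'(x).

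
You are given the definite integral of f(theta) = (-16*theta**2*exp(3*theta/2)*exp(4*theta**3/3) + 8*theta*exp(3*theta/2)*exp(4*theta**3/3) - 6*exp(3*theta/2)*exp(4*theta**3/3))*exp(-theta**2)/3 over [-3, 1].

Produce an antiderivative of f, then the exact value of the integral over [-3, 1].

Antiderivative: F(theta) = -4*exp(4*theta**3/3 - theta**2 + 3*theta/2)/3; value = -4*exp(11/6)/3 + 4*exp(-99/2)/3

f matches the chain-rule pattern g'(h)*h' with inner function h(theta) = 4*theta**3/3 - theta**2 + 3*theta/2; substituting u = h(theta) collapses the integral.
F(theta) = -4*exp(4*theta**3/3 - theta**2 + 3*theta/2)/3 is an antiderivative of f.
Check: d/dtheta[-4*exp(4*theta**3/3 - theta**2 + 3*theta/2)/3] = -16*theta**2*exp(3*theta/2)*exp(-theta**2)*exp(4*theta**3/3)/3 + 8*theta*exp(3*theta/2)*exp(-theta**2)*exp(4*theta**3/3)/3 - 2*exp(3*theta/2)*exp(-theta**2)*exp(4*theta**3/3), which equals f(theta).
F(1) = -4*exp(11/6)/3; F(-3) = -4*exp(-99/2)/3.
Integral = F(1) - F(-3) = -4*exp(11/6)/3 + 4*exp(-99/2)/3.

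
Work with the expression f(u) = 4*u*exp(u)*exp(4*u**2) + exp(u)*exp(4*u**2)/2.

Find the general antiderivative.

F(u) = exp(4*u**2 + u)/2 + C

f matches the chain-rule pattern g'(h)*h' with inner function h(u) = 4*u**2 + u; substituting w = h(u) collapses the integral.
Check: d/du[exp(4*u**2 + u)/2] = 4*u*exp(u)*exp(4*u**2) + exp(u)*exp(4*u**2)/2 = f(u).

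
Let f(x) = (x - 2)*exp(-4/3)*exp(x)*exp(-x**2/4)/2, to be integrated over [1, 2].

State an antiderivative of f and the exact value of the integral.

Antiderivative: F(x) = -exp(-4/3)*exp(x)*exp(-x**2/4); value = -exp(-1/3) + exp(-7/12)

The substitution u = -x**2/4 + x - 4/3 works: f is exactly (dF/du)*(du/dx) for that inner function.
F(x) = -exp(-4/3)*exp(x)*exp(-x**2/4) is an antiderivative of f.
Check: d/dx[-exp(-4/3)*exp(x)*exp(-x**2/4)] = (x*exp(x) - 2*exp(x))*exp(-4/3)*exp(-x**2/4)/2, which equals f(x).
F(2) = -exp(-1/3); F(1) = -exp(-7/12).
Integral = F(2) - F(1) = -exp(-1/3) + exp(-7/12).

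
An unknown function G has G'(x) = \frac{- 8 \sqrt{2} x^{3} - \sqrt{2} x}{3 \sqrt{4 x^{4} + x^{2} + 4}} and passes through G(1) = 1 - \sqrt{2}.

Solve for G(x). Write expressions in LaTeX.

G(x) = \frac{- \sqrt{2} \sqrt{4 x^{4} + x^{2} + 4} + 3}{3}

G'(x) matches the chain-rule pattern g'(h)*h' with inner function h(x) = 2 x^{4} + \frac{x^{2}}{2} + 2; substituting u = h(x) collapses the integral.
A general antiderivative is - \frac{2 \sqrt{2 x^{4} + \frac{x^{2}}{2} + 2}}{3} + C.
The condition gives C = 1 - \sqrt{2} - (- \sqrt{2}) = 1.
So G(x) = \frac{- \sqrt{2} \sqrt{4 x^{4} + x^{2} + 4} + 3}{3}.
Check: d/dx[\frac{- \sqrt{2} \sqrt{4 x^{4} + x^{2} + 4} + 3}{3}] = \frac{- 8 \sqrt{2} x^{3} - \sqrt{2} x}{3 \sqrt{4 x^{4} + x^{2} + 4}} = G'(x).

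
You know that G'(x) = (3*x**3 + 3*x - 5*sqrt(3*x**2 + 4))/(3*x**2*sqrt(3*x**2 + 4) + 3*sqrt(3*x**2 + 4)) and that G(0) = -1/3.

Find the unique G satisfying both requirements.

G(x) = -(-sqrt(3*x**2 + 4) + 5*atan(x) + 3)/3

For G(x) to be correct, d/dx[G] must agree with the stated G'(x) identically.
A general antiderivative is sqrt(3*x**2 + 4)/3 - 5*atan(x)/3 + C.
The condition gives C = -1/3 - (2/3) = -1.
So G(x) = -(-sqrt(3*x**2 + 4) + 5*atan(x) + 3)/3.
Check: d/dx[-(-sqrt(3*x**2 + 4) + 5*atan(x) + 3)/3] = (3*x**3 + 3*x - 5*sqrt(3*x**2 + 4))/(3*x**2*sqrt(3*x**2 + 4) + 3*sqrt(3*x**2 + 4)) = G'(x).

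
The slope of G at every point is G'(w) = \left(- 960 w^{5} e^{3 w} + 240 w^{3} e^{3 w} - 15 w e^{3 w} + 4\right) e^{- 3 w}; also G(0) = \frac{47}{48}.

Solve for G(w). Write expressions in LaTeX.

G(w) = - 160 w^{6} + 60 w^{4} - \frac{15 w^{2}}{2} + \frac{37}{16} - \frac{4 e^{- 3 w}}{3}

The proposed G(w) is checked by its d/dw: the result must match the given G'(w).
A general antiderivative is \frac{5 \left(\frac{1}{2} - 4 w^{2}\right)^{3}}{2} - \frac{4 e^{- 3 w}}{3} + C.
The condition gives C = \frac{47}{48} - (- \frac{49}{48}) = 2.
So G(w) = - 160 w^{6} + 60 w^{4} - \frac{15 w^{2}}{2} + \frac{37}{16} - \frac{4 e^{- 3 w}}{3}.
Check: d/dw[- 160 w^{6} + 60 w^{4} - \frac{15 w^{2}}{2} + \frac{37}{16} - \frac{4 e^{- 3 w}}{3}] = \left(- 960 w^{5} e^{3 w} + 240 w^{3} e^{3 w} - 15 w e^{3 w} + 4\right) e^{- 3 w} = G'(w).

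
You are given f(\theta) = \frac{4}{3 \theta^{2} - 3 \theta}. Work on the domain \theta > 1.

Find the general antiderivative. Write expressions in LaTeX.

F(\theta) = - \frac{4 \log{\left(\theta \right)}}{3} + \frac{4 \log{\left(\theta - 1 \right)}}{3} + C

Factor the denominator (3 \theta \left(\theta - 1\right)) and decompose: f = \frac{4}{3 \left(\theta - 1\right)} - \frac{4}{3 \theta}; each piece integrates to a log, atan, or power term.
Check: d/d\theta[- \frac{4 \log{\left(\theta \right)}}{3} + \frac{4 \log{\left(\theta - 1 \right)}}{3}] = \frac{4}{3 \theta^{2} - 3 \theta} = f(\theta).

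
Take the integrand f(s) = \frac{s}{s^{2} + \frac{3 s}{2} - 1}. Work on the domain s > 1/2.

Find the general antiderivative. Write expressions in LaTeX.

The denominator factors as \left(s + 2\right) \left(2 s - 1\right); partial fractions split f into directly integrable pieces: \frac{2}{5 \left(2 s - 1\right)} + \frac{4}{5 \left(s + 2\right)}.
Check: d/ds[\frac{\log{\left(s - \frac{1}{2} \right)} + 4 \log{\left(s + 2 \right)}}{5}] = \frac{2 s}{2 s^{2} + 3 s - 2}, which equals f(s).

F(s) = \frac{\log{\left(s - \frac{1}{2} \right)} + 4 \log{\left(s + 2 \right)}}{5} + C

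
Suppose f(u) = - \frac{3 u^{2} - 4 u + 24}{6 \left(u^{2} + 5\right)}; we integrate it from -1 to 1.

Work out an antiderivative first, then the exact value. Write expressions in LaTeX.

Any candidate F(u) must reproduce f(u) exactly when differentiated.
F(u) = \frac{- 15 u + 10 \log{\left(u^{2} + 5 \right)} - 9 \sqrt{5} \operatorname{atan}{\left(\frac{\sqrt{5} u}{5} \right)}}{30} is an antiderivative of f.
Check: d/du[\frac{- 15 u + 10 \log{\left(u^{2} + 5 \right)} - 9 \sqrt{5} \operatorname{atan}{\left(\frac{\sqrt{5} u}{5} \right)}}{30}] = \frac{- 3 u^{2} + 4 u - 24}{6 u^{2} + 30}, which equals f(u).
F(1) = - \frac{1}{2} - \frac{3 \sqrt{5} \operatorname{atan}{\left(\frac{\sqrt{5}}{5} \right)}}{10} + \frac{\log{\left(6 \right)}}{3}; F(-1) = \frac{3 \sqrt{5} \operatorname{atan}{\left(\frac{\sqrt{5}}{5} \right)}}{10} + \frac{1}{2} + \frac{\log{\left(6 \right)}}{3}.
Integral = F(1) - F(-1) = -1 - \frac{3 \sqrt{5} \operatorname{atan}{\left(\frac{\sqrt{5}}{5} \right)}}{5}.

Antiderivative: F(u) = \frac{- 15 u + 10 \log{\left(u^{2} + 5 \right)} - 9 \sqrt{5} \operatorname{atan}{\left(\frac{\sqrt{5} u}{5} \right)}}{30}; value = -1 - \frac{3 \sqrt{5} \operatorname{atan}{\left(\frac{\sqrt{5}}{5} \right)}}{5}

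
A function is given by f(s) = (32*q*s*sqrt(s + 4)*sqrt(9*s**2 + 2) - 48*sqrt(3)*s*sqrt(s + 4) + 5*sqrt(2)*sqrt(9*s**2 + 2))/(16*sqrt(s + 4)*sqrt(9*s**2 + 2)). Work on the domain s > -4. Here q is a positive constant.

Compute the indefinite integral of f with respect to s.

F(s) = q*s**2 + 5*sqrt(s/2 + 2)/4 - sqrt(3*s**2 + 2/3) + C

Check any antiderivative F(s) by computing F'(s) and comparing it with f(s).
Check: d/ds[q*s**2 + 5*sqrt(s/2 + 2)/4 - sqrt(3*s**2 + 2/3)] = (32*q*s*sqrt(s + 4)*sqrt(9*s**2 + 2) - 48*sqrt(3)*s*sqrt(s + 4) + 5*sqrt(2)*sqrt(9*s**2 + 2))/(16*sqrt(s + 4)*sqrt(9*s**2 + 2)) = f(s).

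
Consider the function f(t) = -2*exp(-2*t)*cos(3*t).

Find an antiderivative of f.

For F(t) to be correct the identity F'(t) - f(t) = 0 must hold.
Check: d/dt[-6*exp(-2*t)*sin(3*t)/13 + 4*exp(-2*t)*cos(3*t)/13] = -2*exp(-2*t)*cos(3*t) = f(t).

An antiderivative is F(t) = -6*exp(-2*t)*sin(3*t)/13 + 4*exp(-2*t)*cos(3*t)/13.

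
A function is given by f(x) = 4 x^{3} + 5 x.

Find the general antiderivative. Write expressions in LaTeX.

The integrand splits into summands that can be handled one at a time.
Check: d/dx[x^{4} + \frac{5 x^{2}}{2}] = 4 x^{3} + 5 x = f(x).

F(x) = x^{4} + \frac{5 x^{2}}{2} + C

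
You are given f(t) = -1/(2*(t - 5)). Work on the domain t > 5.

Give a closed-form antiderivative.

An antiderivative is F(t) = -log(t - 5)/2.

Whatever form F(t) takes, F'(t) = f(t) is non-negotiable.
Check: d/dt[-log(t - 5)/2] = -1/(2*t - 10), which equals f(t).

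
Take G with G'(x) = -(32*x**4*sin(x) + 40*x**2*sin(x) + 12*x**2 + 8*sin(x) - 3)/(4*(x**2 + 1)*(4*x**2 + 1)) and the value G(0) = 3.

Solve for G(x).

A first test for any G(x): its x-derivative must equal the given G'(x).
A general antiderivative is 2*cos(x) - 5*atan(x)/4 + atan(2*x) + C.
The condition gives C = 3 - (2) = 1.
So G(x) = 2*cos(x) - 5*atan(x)/4 + atan(2*x) + 1.
Check: d/dx[2*cos(x) - 5*atan(x)/4 + atan(2*x) + 1] = (-32*x**4*sin(x) - 40*x**2*sin(x) - 12*x**2 - 8*sin(x) + 3)/(16*x**4 + 20*x**2 + 4), which equals G'(x).

G(x) = 2*cos(x) - 5*atan(x)/4 + atan(2*x) + 1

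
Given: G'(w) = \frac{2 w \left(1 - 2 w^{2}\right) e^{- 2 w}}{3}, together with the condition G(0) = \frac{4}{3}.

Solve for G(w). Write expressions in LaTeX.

G(w) = \frac{\left(2 w^{3} + 3 w^{2} + 2 w + 3 e^{2 w} + 1\right) e^{- 2 w}}{3}

Recognize the product-rule pattern: G'(w) = u'v + uv' with u = \frac{2 w^{3}}{3} + w^{2} + \frac{2 w}{3} + \frac{1}{3}, v = e^{- 2 w}, so integration by parts undoes it.
A general antiderivative is \frac{\left(2 w^{3} + 3 w^{2} + 2 w + 1\right) e^{- 2 w}}{3} + C.
The condition gives C = \frac{4}{3} - (\frac{1}{3}) = 1.
So G(w) = \frac{\left(2 w^{3} + 3 w^{2} + 2 w + 3 e^{2 w} + 1\right) e^{- 2 w}}{3}.
Check: d/dw[\frac{\left(2 w^{3} + 3 w^{2} + 2 w + 3 e^{2 w} + 1\right) e^{- 2 w}}{3}] = \frac{\left(- 4 w^{3} + 2 w\right) e^{- 2 w}}{3}, which equals G'(w).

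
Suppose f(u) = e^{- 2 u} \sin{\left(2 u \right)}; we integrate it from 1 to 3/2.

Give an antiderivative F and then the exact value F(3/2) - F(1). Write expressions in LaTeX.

For F(u) to be correct the identity F'(u) - f(u) = 0 must hold.
F(u) = - \frac{\left(\sin{\left(2 u \right)} + \cos{\left(2 u \right)}\right) e^{- 2 u}}{4} is an antiderivative of f.
Check: d/du[- \frac{\left(\sin{\left(2 u \right)} + \cos{\left(2 u \right)}\right) e^{- 2 u}}{4}] = e^{- 2 u} \sin{\left(2 u \right)} = f(u).
F(3/2) = - \frac{\sin{\left(3 \right)}}{4 e^{3}} - \frac{\cos{\left(3 \right)}}{4 e^{3}}; F(1) = - \frac{\sin{\left(2 \right)}}{4 e^{2}} - \frac{\cos{\left(2 \right)}}{4 e^{2}}.
Integral = F(3/2) - F(1) = \frac{\cos{\left(2 \right)}}{4 e^{2}} - \frac{\sin{\left(3 \right)}}{4 e^{3}} - \frac{\cos{\left(3 \right)}}{4 e^{3}} + \frac{\sin{\left(2 \right)}}{4 e^{2}}.

Antiderivative: F(u) = - \frac{\left(\sin{\left(2 u \right)} + \cos{\left(2 u \right)}\right) e^{- 2 u}}{4}; value = \frac{\cos{\left(2 \right)}}{4 e^{2}} - \frac{\sin{\left(3 \right)}}{4 e^{3}} - \frac{\cos{\left(3 \right)}}{4 e^{3}} + \frac{\sin{\left(2 \right)}}{4 e^{2}}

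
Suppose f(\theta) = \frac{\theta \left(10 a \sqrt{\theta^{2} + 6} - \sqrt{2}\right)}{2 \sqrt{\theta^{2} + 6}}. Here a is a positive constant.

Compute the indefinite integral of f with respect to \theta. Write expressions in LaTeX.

A candidate is checked by its d/d\theta: the result must match f(\theta).
Check: d/d\theta[\frac{5 a \theta^{2}}{2} - \sqrt{\frac{\theta^{2}}{2} + 3}] = \frac{10 a \theta \sqrt{\theta^{2} + 6} - \sqrt{2} \theta}{2 \sqrt{\theta^{2} + 6}}, which equals f(\theta).

F(\theta) = \frac{5 a \theta^{2}}{2} - \sqrt{\frac{\theta^{2}}{2} + 3} + C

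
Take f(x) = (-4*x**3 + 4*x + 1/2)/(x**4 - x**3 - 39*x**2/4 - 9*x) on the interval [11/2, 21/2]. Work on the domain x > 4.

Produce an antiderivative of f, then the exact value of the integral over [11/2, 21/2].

Antiderivative: F(x) = (-242*x*log(x) - 8622*x*log(x - 4) - 8560*x*log(x + 3/2) - 363*log(x) - 12933*log(x - 4) - 12840*log(x + 3/2) - 4224)/(4356*x + 6534); value = -2140*log(12)/1089 - 479*log(13/2)/242 - log(21/2)/18 + 40/693 + log(11/2)/18 + 479*log(3/2)/242 + 2140*log(7)/1089

The denominator factors as x*(x - 4)*(2*x + 3)**2; partial fractions split f into directly integrable pieces: -4280/(1089*(2*x + 3)) + 128/(33*(2*x + 3)**2) - 479/(242*(x - 4)) - 1/(18*x).
F(x) = (-242*x*log(x) - 8622*x*log(x - 4) - 8560*x*log(x + 3/2) - 363*log(x) - 12933*log(x - 4) - 12840*log(x + 3/2) - 4224)/(4356*x + 6534) is an antiderivative of f.
Check: d/dx[(-242*x*log(x) - 8622*x*log(x - 4) - 8560*x*log(x + 3/2) - 363*log(x) - 12933*log(x - 4) - 12840*log(x + 3/2) - 4224)/(4356*x + 6534)] = (-16*x**3 + 16*x + 2)/(4*x**4 - 4*x**3 - 39*x**2 - 36*x), which equals f(x).
F(21/2) = -2140*log(12)/1089 - 479*log(13/2)/242 - log(21/2)/18 - 8/99; F(11/2) = -2140*log(7)/1089 - 479*log(3/2)/242 - 32/231 - log(11/2)/18.
Integral = F(21/2) - F(11/2) = -2140*log(12)/1089 - 479*log(13/2)/242 - log(21/2)/18 + 40/693 + log(11/2)/18 + 479*log(3/2)/242 + 2140*log(7)/1089.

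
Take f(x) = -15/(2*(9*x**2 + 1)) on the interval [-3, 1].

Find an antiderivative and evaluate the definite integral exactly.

Antiderivative: F(x) = -5*atan(3*x)/2; value = -5*atan(9)/2 - 5*atan(3)/2

Check any antiderivative F(x) by computing F'(x) and comparing it with f(x).
F(x) = -5*atan(3*x)/2 is an antiderivative of f.
Check: d/dx[-5*atan(3*x)/2] = -15/(18*x**2 + 2), which equals f(x).
F(1) = -5*atan(3)/2; F(-3) = 5*atan(9)/2.
Integral = F(1) - F(-3) = -5*atan(9)/2 - 5*atan(3)/2.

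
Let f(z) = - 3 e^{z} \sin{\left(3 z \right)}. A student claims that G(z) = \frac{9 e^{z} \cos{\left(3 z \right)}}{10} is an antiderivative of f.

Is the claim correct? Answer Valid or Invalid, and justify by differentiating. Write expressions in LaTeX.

Invalid: d/dz[G] - f = \frac{3 e^{z} \sin{\left(3 z \right)}}{10} + \frac{9 e^{z} \cos{\left(3 z \right)}}{10}, which is not 0.

d/dz[G] = - \frac{27 e^{z} \sin{\left(3 z \right)}}{10} + \frac{9 e^{z} \cos{\left(3 z \right)}}{10}
d/dz[G] - f(z) = \frac{3 e^{z} \sin{\left(3 z \right)}}{10} + \frac{9 e^{z} \cos{\left(3 z \right)}}{10} != 0.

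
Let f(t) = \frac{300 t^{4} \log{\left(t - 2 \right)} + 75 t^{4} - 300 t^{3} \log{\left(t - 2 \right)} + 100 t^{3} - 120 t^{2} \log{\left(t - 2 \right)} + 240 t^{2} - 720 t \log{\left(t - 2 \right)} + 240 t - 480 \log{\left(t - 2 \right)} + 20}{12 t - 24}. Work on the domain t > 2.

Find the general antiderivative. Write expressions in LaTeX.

F(t) = \frac{25 t^{4} \log{\left(t - 2 \right)}}{4} + \frac{25 t^{3} \log{\left(t - 2 \right)}}{3} + 20 t^{2} \log{\left(t - 2 \right)} + 20 t \log{\left(t - 2 \right)} + \frac{5 \log{\left(t - 2 \right)}}{3} + C

f has the shape u'v + uv' for u = \frac{25 t^{4}}{4} + \frac{25 t^{3}}{3} + 20 t^{2} + 20 t + \frac{5}{3} and v = \log{\left(t - 2 \right)} — it is the derivative of the product u*v.
Check: d/dt[\frac{25 t^{4} \log{\left(t - 2 \right)}}{4} + \frac{25 t^{3} \log{\left(t - 2 \right)}}{3} + 20 t^{2} \log{\left(t - 2 \right)} + 20 t \log{\left(t - 2 \right)} + \frac{5 \log{\left(t - 2 \right)}}{3}] = \frac{300 t^{4} \log{\left(t - 2 \right)} + 75 t^{4} - 300 t^{3} \log{\left(t - 2 \right)} + 100 t^{3} - 120 t^{2} \log{\left(t - 2 \right)} + 240 t^{2} - 720 t \log{\left(t - 2 \right)} + 240 t - 480 \log{\left(t - 2 \right)} + 20}{12 t - 24} = f(t).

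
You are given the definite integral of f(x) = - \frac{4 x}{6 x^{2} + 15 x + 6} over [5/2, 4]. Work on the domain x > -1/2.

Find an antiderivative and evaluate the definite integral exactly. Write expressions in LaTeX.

Factor the denominator (3 \left(x + 2\right) \left(2 x + 1\right)) and decompose: f = \frac{4}{9 \left(2 x + 1\right)} - \frac{8}{9 \left(x + 2\right)}; each piece integrates to a log, atan, or power term.
F(x) = \frac{2 \log{\left(x + \frac{1}{2} \right)}}{9} - \frac{8 \log{\left(x + 2 \right)}}{9} is an antiderivative of f.
Check: d/dx[\frac{2 \log{\left(x + \frac{1}{2} \right)}}{9} - \frac{8 \log{\left(x + 2 \right)}}{9}] = - \frac{4 x}{6 x^{2} + 15 x + 6} = f(x).
F(4) = - \frac{8 \log{\left(6 \right)}}{9} + \frac{2 \log{\left(\frac{9}{2} \right)}}{9}; F(5/2) = - \frac{8 \log{\left(\frac{9}{2} \right)}}{9} + \frac{2 \log{\left(3 \right)}}{9}.
Integral = F(4) - F(5/2) = - \frac{8 \log{\left(6 \right)}}{9} - \frac{2 \log{\left(3 \right)}}{9} + \frac{10 \log{\left(\frac{9}{2} \right)}}{9}.

Antiderivative: F(x) = \frac{2 \log{\left(x + \frac{1}{2} \right)}}{9} - \frac{8 \log{\left(x + 2 \right)}}{9}; value = - \frac{8 \log{\left(6 \right)}}{9} - \frac{2 \log{\left(3 \right)}}{9} + \frac{10 \log{\left(\frac{9}{2} \right)}}{9}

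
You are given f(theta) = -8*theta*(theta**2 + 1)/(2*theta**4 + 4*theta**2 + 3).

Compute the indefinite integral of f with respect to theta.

The substitution u = theta**4 + 2*theta**2 + 3/2 works: f is exactly (dF/du)*(du/dtheta) for that inner function.
Check: d/dtheta[-log(theta**4 + 2*theta**2 + 3/2)] = (-8*theta**3 - 8*theta)/(2*theta**4 + 4*theta**2 + 3), which equals f(theta).

F(theta) = -log(theta**4 + 2*theta**2 + 3/2) + C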